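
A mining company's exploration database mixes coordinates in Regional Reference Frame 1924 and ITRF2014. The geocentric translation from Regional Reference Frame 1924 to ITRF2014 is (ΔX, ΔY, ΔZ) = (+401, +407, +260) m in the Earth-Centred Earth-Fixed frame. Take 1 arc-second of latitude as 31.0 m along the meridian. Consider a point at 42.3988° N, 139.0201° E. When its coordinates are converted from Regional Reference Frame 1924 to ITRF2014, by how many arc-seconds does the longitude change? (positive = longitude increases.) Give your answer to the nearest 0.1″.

sin φ = 0.674287, cos φ = 0.738469, sin λ = 0.655794, cos λ = -0.754940.
East component: ΔE = −sin λ·ΔX + cos λ·ΔY = −(0.655794)(401) + (-0.754940)(407) = -570.23 m.
1° of latitude spans 3600 × 31.00 = 111600 m; at latitude φ, 1° of longitude spans that × cos φ = 82413.2 m, so Δλ = -570.23 / 82413.2 × 3600 = -24.909″.

Δλ = -24.9″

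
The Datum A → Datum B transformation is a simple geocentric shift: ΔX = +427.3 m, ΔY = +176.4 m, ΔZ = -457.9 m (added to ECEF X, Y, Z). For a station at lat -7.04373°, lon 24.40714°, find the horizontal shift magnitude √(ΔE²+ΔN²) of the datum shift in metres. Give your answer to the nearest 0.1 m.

The local east axis at (φ, λ) is (−sin λ, cos λ, 0), so ΔE = −sin(24.40714°)·427.3 + cos(24.40714°)·176.4 = -15.93 m.
The local north axis is (−sin φ cos λ, −sin φ sin λ, cos φ), giving ΔN = 47.716 + 8.938 − 454.444 = -397.79 m.
Horizontal magnitude = √(ΔE² + ΔN²) = √((-15.93)² + (-397.79)²) = 398.11 m.

398.1 m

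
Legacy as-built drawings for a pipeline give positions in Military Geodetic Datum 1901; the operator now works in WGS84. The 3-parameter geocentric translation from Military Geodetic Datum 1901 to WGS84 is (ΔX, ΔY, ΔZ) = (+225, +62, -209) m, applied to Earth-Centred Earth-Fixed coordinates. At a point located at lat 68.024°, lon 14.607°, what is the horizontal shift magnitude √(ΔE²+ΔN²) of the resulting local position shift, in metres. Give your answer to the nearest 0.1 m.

At φ = 68.024°, λ = 14.607°: sin φ = 0.927341, cos φ = 0.374218, sin λ = 0.252188, cos λ = 0.967678.
ΔE = −sin λ·ΔX + cos λ·ΔY = −(0.252188)·(225) + (0.967678)·(62) = 3.25 m.
ΔN = −sin φ cos λ·ΔX − sin φ sin λ·ΔY + cos φ·ΔZ = −(0.927341)(0.967678)(225) − (0.927341)(0.252188)(62) + (0.374218)(-209) = -294.62 m.
Horizontal magnitude = √(ΔE² + ΔN²) = √(3.25² + (-294.62)²) = 294.64 m.

294.6 m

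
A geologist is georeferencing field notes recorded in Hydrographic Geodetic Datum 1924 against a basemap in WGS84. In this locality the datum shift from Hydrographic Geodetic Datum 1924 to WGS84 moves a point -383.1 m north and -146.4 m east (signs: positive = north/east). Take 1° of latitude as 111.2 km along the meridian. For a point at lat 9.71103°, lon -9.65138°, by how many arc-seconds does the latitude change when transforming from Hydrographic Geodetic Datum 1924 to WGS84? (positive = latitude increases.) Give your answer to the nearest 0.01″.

Δφ = -12.40″

1° of latitude = 111.2 km, so Δφ = -383.1 / 111200 = -0.0034451° = -12.403″.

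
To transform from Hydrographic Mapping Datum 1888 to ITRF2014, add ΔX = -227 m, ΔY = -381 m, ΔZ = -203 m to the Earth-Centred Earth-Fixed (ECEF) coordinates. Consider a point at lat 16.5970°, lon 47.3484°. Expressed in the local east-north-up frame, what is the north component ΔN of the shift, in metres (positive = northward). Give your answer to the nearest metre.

At φ = 16.5970°, λ = 47.3484°: sin φ = 0.285638, cos φ = 0.958338, sin λ = 0.735487, cos λ = 0.677539.
ΔN = −sin φ cos λ·ΔX − sin φ sin λ·ΔY + cos φ·ΔZ = −(0.285638)(0.677539)(-227) − (0.285638)(0.735487)(-381) + (0.958338)(-203) = -70.57 m.

ΔN = -71 m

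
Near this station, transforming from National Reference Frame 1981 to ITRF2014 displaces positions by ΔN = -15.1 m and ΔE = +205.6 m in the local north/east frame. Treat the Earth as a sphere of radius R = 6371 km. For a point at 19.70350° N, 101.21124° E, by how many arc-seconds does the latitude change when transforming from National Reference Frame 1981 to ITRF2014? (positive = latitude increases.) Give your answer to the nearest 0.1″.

On a sphere of radius R, 1 rad of latitude = R, so Δφ = ΔN / R = -15.1 / 6371000 = -2.3701e-06 rad = -0.489″.

Δφ = -0.5″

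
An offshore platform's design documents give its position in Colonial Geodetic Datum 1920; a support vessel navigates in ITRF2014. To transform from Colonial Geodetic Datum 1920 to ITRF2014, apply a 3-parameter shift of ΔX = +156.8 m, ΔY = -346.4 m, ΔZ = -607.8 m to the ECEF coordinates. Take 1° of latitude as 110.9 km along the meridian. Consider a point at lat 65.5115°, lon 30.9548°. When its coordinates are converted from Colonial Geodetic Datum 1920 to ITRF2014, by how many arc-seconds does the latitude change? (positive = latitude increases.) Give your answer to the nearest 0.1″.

Δφ = -6.9″

sin φ = 0.910044, cos φ = 0.414511, sin λ = 0.514362, cos λ = 0.857573.
North component: ΔN = −sin φ cos λ·ΔX − sin φ sin λ·ΔY + cos φ·ΔZ = −(0.910044)(0.857573)(156.8) − (0.910044)(0.514362)(-346.4) + (0.414511)(-607.8) = -212.16 m.
1° of latitude spans 110900 m, so Δφ = -212.16 / 110900 × 3600 = -6.887″.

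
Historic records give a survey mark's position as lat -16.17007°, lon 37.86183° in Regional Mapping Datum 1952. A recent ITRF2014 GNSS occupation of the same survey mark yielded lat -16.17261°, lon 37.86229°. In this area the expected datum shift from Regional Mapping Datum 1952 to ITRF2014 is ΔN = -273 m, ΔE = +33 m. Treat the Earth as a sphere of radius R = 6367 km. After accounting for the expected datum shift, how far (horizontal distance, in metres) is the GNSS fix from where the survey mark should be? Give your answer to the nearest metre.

19 m

Observed coordinate differences: Δφ = -0.00254°, Δλ = +0.00046°.
Converting to metres (1° lat = 111125 m, cos φ = 0.960439): observed ΔN = -282.3 m, observed ΔE = 49.1 m.
Subtracting the expected shift leaves a residual of -282.3 − (-273) = -9.3 m north and 49.1 − (33) = 16.1 m east.
Residual distance = √((-9.3)² + 16.1²) = 18.6 m.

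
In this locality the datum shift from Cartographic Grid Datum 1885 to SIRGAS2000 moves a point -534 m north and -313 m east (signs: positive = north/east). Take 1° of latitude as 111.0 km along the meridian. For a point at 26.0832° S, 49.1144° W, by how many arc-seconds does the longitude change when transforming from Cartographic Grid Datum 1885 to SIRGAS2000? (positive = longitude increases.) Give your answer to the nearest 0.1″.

At latitude -26.0832°, cos φ = 0.898157.
1° of longitude at this latitude = 111.0 × cos φ = 99.70 km, so Δλ = -313.0 / 99695.4 = -0.0031396° = -11.302″.

Δλ = -11.3″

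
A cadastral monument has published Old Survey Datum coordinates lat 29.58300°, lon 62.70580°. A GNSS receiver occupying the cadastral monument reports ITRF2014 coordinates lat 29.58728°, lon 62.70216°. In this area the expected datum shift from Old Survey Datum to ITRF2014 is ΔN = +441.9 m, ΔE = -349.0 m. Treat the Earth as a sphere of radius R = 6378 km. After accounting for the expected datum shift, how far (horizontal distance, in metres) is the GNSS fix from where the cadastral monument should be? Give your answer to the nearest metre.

Observed coordinate differences: Δφ = +0.00428°, Δλ = -0.00364°.
Converting to metres (1° lat = 111317 m, cos φ = 0.869641): observed ΔN = 476.4 m, observed ΔE = -352.4 m.
Subtracting the expected shift leaves a residual of 476.4 − (441.9) = 34.5 m north and -352.4 − (-349.0) = -3.4 m east.
Residual distance = √(34.5² + (-3.4)²) = 34.7 m.

35 m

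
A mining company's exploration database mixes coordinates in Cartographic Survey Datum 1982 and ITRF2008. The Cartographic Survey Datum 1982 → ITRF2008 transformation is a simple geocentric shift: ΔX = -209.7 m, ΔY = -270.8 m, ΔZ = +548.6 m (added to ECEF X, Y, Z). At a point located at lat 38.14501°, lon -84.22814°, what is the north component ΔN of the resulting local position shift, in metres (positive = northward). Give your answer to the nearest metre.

At φ = 38.14501°, λ = -84.22814°: sin φ = 0.617654, cos φ = 0.786450, sin λ = -0.994930, cos λ = 0.100568.
ΔN = −sin φ cos λ·ΔX − sin φ sin λ·ΔY + cos φ·ΔZ = −(0.617654)(0.100568)(-209.7) − (0.617654)(-0.994930)(-270.8) + (0.786450)(548.6) = 278.06 m.

ΔN = 278 m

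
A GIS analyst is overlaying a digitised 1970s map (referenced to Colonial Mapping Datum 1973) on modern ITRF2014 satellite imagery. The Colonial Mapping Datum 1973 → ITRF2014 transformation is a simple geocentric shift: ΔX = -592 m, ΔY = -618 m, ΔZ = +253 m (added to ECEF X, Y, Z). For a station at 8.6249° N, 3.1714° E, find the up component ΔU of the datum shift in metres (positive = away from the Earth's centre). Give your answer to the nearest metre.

The local up (radial) axis is (cos φ cos λ, cos φ sin λ, sin φ), giving ΔU = -584.409 − 33.803 + 37.941 = -580.27 m.

ΔU = -580 m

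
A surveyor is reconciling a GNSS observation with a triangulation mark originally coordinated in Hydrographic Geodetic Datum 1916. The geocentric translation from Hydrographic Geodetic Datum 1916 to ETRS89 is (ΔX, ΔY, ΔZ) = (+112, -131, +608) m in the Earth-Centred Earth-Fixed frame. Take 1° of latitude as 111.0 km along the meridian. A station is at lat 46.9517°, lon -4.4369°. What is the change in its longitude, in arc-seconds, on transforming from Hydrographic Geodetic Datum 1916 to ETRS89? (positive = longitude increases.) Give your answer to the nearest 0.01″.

sin φ = 0.730779, cos φ = 0.682615, sin λ = -0.077361, cos λ = 0.997003.
East component: ΔE = −sin λ·ΔX + cos λ·ΔY = −(-0.077361)(112) + (0.997003)(-131) = -121.94 m.
1° of latitude spans 111000 m; at latitude φ, 1° of longitude spans that × cos φ = 75770.2 m, so Δλ = -121.94 / 75770.2 × 3600 = -5.794″.

Δλ = -5.79″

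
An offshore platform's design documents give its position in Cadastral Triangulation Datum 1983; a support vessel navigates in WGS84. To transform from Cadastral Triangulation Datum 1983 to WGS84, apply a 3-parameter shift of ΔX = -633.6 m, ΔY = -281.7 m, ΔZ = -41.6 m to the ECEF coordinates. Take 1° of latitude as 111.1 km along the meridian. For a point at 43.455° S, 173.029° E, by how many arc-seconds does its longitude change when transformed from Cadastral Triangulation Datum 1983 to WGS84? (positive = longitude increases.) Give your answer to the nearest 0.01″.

Δλ = 15.91″

sin φ = -0.687785, cos φ = 0.725915, sin λ = 0.121367, cos λ = -0.992608.
East component: ΔE = −sin λ·ΔX + cos λ·ΔY = −(0.121367)(-633.6) + (-0.992608)(-281.7) = 356.52 m.
1° of latitude spans 111100 m; at latitude φ, 1° of longitude spans that × cos φ = 80649.1 m, so Δλ = 356.52 / 80649.1 × 3600 = 15.914″.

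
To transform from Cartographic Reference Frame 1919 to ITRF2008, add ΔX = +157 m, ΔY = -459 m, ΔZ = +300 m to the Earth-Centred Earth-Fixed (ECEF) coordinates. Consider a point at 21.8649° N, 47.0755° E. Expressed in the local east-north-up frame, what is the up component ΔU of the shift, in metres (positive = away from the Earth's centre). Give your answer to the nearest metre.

The local up (radial) axis is (cos φ cos λ, cos φ sin λ, sin φ), giving ΔU = 99.231 − 311.926 + 111.726 = -100.97 m.

ΔU = -101 m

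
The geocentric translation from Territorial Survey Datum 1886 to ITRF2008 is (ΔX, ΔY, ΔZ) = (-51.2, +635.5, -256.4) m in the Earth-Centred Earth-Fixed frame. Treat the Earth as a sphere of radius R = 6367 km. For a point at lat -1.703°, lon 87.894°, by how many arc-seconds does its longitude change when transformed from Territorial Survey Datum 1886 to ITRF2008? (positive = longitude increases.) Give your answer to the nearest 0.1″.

sin φ = -0.029719, cos φ = 0.999558, sin λ = 0.999325, cos λ = 0.036748.
East component: ΔE = −sin λ·ΔX + cos λ·ΔY = −(0.999325)(-51.2) + (0.036748)(635.5) = 74.52 m.
1° of latitude spans πR/180 = 111125 m; at latitude φ, 1° of longitude spans that × cos φ = 111076.0 m, so Δλ = 74.52 / 111076.0 × 3600 = 2.415″.

Δλ = 2.4″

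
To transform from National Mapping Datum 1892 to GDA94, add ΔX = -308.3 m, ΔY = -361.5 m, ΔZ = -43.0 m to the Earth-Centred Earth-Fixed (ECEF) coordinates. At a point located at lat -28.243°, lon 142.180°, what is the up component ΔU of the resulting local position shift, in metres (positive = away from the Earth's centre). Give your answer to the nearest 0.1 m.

At φ = -28.243°, λ = 142.180°: sin φ = -0.473212, cos φ = 0.880949, sin λ = 0.613183, cos λ = -0.789941.
ΔU = cos φ cos λ·ΔX + cos φ sin λ·ΔY + sin φ·ΔZ = (0.880949)(-0.789941)(-308.3) + (0.880949)(0.613183)(-361.5) + (-0.473212)(-43.0) = 39.62 m.

ΔU = 39.6 m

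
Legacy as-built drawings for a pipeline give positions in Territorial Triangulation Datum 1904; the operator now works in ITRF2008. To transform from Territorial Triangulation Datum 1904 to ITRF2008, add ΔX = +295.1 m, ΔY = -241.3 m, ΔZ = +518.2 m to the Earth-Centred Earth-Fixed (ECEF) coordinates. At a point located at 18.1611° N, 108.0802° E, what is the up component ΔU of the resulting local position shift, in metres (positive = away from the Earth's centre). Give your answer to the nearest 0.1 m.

At φ = 18.1611°, λ = 108.0802°: sin φ = 0.311690, cos φ = 0.950184, sin λ = 0.950623, cos λ = -0.310348.
ΔU = cos φ cos λ·ΔX + cos φ sin λ·ΔY + sin φ·ΔZ = (0.950184)(-0.310348)(295.1) + (0.950184)(0.950623)(-241.3) + (0.311690)(518.2) = -143.46 m.

ΔU = -143.5 m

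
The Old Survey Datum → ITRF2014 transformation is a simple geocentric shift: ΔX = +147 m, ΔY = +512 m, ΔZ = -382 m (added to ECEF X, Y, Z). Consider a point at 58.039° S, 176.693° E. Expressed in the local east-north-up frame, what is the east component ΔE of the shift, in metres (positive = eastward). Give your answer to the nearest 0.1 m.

The local east axis at (φ, λ) is (−sin λ, cos λ, 0), so ΔE = −sin(176.693°)·147 + cos(176.693°)·512 = -519.63 m.

ΔE = -519.6 m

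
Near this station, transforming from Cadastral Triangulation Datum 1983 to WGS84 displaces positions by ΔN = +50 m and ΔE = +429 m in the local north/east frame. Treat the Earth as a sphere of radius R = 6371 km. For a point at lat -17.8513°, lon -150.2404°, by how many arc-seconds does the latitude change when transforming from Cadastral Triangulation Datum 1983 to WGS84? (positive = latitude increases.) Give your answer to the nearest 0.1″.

Δφ = 1.6″

On a sphere of radius R, 1 rad of latitude = R, so Δφ = ΔN / R = 50.0 / 6371000 = 7.8481e-06 rad = 1.619″.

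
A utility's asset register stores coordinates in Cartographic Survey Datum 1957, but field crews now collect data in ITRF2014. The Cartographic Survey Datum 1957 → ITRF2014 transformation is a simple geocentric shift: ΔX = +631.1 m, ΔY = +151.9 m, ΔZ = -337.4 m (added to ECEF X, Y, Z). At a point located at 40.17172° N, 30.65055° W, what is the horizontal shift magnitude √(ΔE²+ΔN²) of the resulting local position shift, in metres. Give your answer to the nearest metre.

718 m

The local east axis at (φ, λ) is (−sin λ, cos λ, 0), so ΔE = −sin(-30.65055°)·631.1 + cos(-30.65055°)·151.9 = 452.41 m.
The local north axis is (−sin φ cos λ, −sin φ sin λ, cos φ), giving ΔN = -350.234 + 49.954 − 257.812 = -558.09 m.
Horizontal magnitude = √(ΔE² + ΔN²) = √(452.41² + (-558.09)²) = 718.43 m.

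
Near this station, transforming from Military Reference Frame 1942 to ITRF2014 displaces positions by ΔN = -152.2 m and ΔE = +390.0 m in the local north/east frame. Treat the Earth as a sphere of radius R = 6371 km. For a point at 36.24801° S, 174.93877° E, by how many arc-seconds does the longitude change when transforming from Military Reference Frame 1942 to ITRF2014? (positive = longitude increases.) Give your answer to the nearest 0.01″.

Δλ = 15.66″

At latitude -36.24801°, cos φ = 0.806465.
One radian of longitude at latitude φ spans R cos φ, so Δλ = ΔE / (R cos φ) = 390.0 / (6371000 × 0.806465) = 7.5905e-05 rad = 15.657″.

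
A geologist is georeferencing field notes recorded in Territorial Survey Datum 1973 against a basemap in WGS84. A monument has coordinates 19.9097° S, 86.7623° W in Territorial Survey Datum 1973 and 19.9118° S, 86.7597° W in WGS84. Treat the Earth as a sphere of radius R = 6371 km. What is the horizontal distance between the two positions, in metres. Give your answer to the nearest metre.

Δφ = -19.9118° − -19.9097° = -0.0021°; Δλ = -86.7597° − -86.7623° = +0.0026°.
1° along a meridian = πR/180 = 111195 m.
ΔN = Δφ × 111195 = -233.5 m; ΔE = Δλ × 111195 × cos(-19.9097°) = +0.0026 × 111195 × 0.940230 = 271.8 m.
Distance = √(ΔE² + ΔN²) = √(271.8² + (-233.5)²) = 358.4 m.

358 m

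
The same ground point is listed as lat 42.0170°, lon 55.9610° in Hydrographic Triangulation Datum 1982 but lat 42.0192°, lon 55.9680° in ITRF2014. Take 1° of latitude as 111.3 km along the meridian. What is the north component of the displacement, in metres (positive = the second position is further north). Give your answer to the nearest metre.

ΔN = 245 m

Δφ = 42.0192° − 42.0170° = +0.0022°; Δλ = 55.9680° − 55.9610° = +0.0070°.
ΔN = Δφ × 111300 = 244.9 m; ΔE = Δλ × 111300 × cos(42.0170°) = +0.0070 × 111300 × 0.742946 = 578.8 m.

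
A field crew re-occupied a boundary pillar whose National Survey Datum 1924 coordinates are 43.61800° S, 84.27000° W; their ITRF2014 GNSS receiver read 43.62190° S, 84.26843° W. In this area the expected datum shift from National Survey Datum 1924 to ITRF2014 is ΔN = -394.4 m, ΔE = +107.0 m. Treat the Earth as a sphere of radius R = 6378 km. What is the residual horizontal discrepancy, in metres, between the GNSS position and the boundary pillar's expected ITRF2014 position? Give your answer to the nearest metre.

Observed coordinate differences: Δφ = -0.00390°, Δλ = +0.00157°.
Converting to metres (1° lat = 111317 m, cos φ = 0.723955): observed ΔN = -434.1 m, observed ΔE = 126.5 m.
Subtracting the expected shift leaves a residual of -434.1 − (-394.4) = -39.7 m north and 126.5 − (107.0) = 19.5 m east.
Residual distance = √((-39.7)² + 19.5²) = 44.3 m.

44 m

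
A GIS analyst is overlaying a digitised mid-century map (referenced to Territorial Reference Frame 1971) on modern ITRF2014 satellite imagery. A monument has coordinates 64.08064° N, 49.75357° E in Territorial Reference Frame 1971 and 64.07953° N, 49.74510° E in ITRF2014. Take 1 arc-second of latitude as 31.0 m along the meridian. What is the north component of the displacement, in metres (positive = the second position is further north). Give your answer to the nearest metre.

ΔN = -124 m

Δφ = 64.07953° − 64.08064° = -0.00111°; Δλ = 49.74510° − 49.75357° = -0.00847°.
1° of latitude = 3600 × 31.00 = 111600 m.
ΔN = Δφ × 111600 = -123.9 m; ΔE = Δλ × 111600 × cos(64.08064°) = -0.00847 × 111600 × 0.437106 = -413.2 m.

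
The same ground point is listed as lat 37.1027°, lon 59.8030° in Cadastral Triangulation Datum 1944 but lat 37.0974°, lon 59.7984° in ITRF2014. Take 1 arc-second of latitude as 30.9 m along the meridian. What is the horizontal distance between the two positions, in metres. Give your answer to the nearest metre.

Δφ = 37.0974° − 37.1027° = -0.0053°; Δλ = 59.7984° − 59.8030° = -0.0046°.
1° of latitude = 3600 × 30.90 = 111240 m.
ΔN = Δφ × 111240 = -589.6 m; ΔE = Δλ × 111240 × cos(37.1027°) = -0.0046 × 111240 × 0.797556 = -408.1 m.
Distance = √(ΔE² + ΔN²) = √((-408.1)² + (-589.6)²) = 717.0 m.

717 m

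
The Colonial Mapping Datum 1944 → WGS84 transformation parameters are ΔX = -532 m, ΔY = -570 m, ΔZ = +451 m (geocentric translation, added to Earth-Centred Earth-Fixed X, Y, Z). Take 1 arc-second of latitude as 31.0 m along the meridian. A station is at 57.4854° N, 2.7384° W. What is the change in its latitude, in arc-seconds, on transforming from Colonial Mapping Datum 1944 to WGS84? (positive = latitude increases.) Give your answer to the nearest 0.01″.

sin φ = 0.843255, cos φ = 0.537515, sin λ = -0.047776, cos λ = 0.998858.
North component: ΔN = −sin φ cos λ·ΔX − sin φ sin λ·ΔY + cos φ·ΔZ = −(0.843255)(0.998858)(-532) − (0.843255)(-0.047776)(-570) + (0.537515)(451) = 667.55 m.
1° of latitude spans 3600 × 31.00 = 111600 m, so Δφ = 667.55 / 111600 × 3600 = 21.534″.

Δφ = 21.53″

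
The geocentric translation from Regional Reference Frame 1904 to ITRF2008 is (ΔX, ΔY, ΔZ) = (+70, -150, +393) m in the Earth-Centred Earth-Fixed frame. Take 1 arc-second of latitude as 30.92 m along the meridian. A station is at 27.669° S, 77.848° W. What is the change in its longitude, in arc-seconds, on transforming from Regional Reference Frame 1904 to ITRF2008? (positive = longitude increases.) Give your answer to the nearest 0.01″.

sin φ = -0.464363, cos φ = 0.885645, sin λ = -0.977593, cos λ = 0.210506.
East component: ΔE = −sin λ·ΔX + cos λ·ΔY = −(-0.977593)(70) + (0.210506)(-150) = 36.86 m.
1° of latitude spans 3600 × 30.92 = 111312 m; at latitude φ, 1° of longitude spans that × cos φ = 98582.9 m, so Δλ = 36.86 / 98582.9 × 3600 = 1.346″.

Δλ = 1.35″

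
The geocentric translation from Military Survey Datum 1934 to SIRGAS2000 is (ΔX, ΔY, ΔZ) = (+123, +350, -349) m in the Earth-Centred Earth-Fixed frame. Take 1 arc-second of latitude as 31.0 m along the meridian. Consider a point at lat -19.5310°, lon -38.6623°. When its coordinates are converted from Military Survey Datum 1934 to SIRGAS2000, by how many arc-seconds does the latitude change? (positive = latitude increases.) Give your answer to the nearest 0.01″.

Δφ = -11.93″

sin φ = -0.334317, cos φ = 0.942461, sin λ = -0.624729, cos λ = 0.780842.
North component: ΔN = −sin φ cos λ·ΔX − sin φ sin λ·ΔY + cos φ·ΔZ = −(-0.334317)(0.780842)(123) − (-0.334317)(-0.624729)(350) + (0.942461)(-349) = -369.91 m.
1° of latitude spans 3600 × 31.00 = 111600 m, so Δφ = -369.91 / 111600 × 3600 = -11.933″.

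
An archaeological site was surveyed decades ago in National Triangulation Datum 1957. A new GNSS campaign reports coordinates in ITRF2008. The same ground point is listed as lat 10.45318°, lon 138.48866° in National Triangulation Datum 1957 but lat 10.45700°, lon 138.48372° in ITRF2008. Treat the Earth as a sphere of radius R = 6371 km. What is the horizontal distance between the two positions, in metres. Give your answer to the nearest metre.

Δφ = 10.45700° − 10.45318° = +0.00382°; Δλ = 138.48372° − 138.48866° = -0.00494°.
1° along a meridian = πR/180 = 111195 m.
ΔN = Δφ × 111195 = 424.8 m; ΔE = Δλ × 111195 × cos(10.45318°) = -0.00494 × 111195 × 0.983403 = -540.2 m.
Distance = √(ΔE² + ΔN²) = √((-540.2)² + 424.8²) = 687.2 m.

687 m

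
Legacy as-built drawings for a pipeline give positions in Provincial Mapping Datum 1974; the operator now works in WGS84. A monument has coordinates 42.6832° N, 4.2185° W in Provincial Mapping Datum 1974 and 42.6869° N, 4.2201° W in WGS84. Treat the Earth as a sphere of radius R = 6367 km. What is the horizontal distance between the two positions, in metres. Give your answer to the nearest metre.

431 m

Δφ = 42.6869° − 42.6832° = +0.0037°; Δλ = -4.2201° − -4.2185° = -0.0016°.
1° along a meridian = πR/180 = 111125 m.
ΔN = Δφ × 111125 = 411.2 m; ΔE = Δλ × 111125 × cos(42.6832°) = -0.0016 × 111125 × 0.735113 = -130.7 m.
Distance = √(ΔE² + ΔN²) = √((-130.7)² + 411.2²) = 431.4 m.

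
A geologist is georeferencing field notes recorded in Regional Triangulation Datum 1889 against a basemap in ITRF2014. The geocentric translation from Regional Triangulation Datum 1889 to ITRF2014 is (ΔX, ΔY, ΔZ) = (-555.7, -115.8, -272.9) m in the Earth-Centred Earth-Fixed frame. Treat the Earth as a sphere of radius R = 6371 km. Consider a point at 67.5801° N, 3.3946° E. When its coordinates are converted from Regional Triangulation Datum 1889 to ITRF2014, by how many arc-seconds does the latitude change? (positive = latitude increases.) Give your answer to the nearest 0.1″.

Δφ = 13.4″

sin φ = 0.924414, cos φ = 0.381391, sin λ = 0.059212, cos λ = 0.998245.
North component: ΔN = −sin φ cos λ·ΔX − sin φ sin λ·ΔY + cos φ·ΔZ = −(0.924414)(0.998245)(-555.7) − (0.924414)(0.059212)(-115.8) + (0.381391)(-272.9) = 415.05 m.
1° of latitude spans πR/180 = 111195 m, so Δφ = 415.05 / 111195 × 3600 = 13.438″.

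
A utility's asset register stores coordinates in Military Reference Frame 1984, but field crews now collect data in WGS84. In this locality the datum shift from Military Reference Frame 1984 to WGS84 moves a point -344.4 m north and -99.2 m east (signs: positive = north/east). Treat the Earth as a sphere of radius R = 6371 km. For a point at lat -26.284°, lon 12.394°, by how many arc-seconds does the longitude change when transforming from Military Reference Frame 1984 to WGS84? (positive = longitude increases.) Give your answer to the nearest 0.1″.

At latitude -26.284°, cos φ = 0.896610.
One radian of longitude at latitude φ spans R cos φ, so Δλ = ΔE / (R cos φ) = -99.2 / (6371000 × 0.896610) = -1.7366e-05 rad = -3.582″.

Δλ = -3.6″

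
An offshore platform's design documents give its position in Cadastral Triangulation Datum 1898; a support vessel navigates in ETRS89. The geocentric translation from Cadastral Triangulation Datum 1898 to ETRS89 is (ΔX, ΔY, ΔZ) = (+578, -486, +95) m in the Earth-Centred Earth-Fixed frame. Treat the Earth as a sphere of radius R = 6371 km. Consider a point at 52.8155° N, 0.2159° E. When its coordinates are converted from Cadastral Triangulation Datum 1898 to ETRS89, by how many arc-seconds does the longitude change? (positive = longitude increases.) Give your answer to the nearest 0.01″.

Δλ = -26.15″

sin φ = 0.796693, cos φ = 0.604384, sin λ = 0.003768, cos λ = 0.999993.
East component: ΔE = −sin λ·ΔX + cos λ·ΔY = −(0.003768)(578) + (0.999993)(-486) = -488.17 m.
1° of latitude spans πR/180 = 111195 m; at latitude φ, 1° of longitude spans that × cos φ = 67204.4 m, so Δλ = -488.17 / 67204.4 × 3600 = -26.150″.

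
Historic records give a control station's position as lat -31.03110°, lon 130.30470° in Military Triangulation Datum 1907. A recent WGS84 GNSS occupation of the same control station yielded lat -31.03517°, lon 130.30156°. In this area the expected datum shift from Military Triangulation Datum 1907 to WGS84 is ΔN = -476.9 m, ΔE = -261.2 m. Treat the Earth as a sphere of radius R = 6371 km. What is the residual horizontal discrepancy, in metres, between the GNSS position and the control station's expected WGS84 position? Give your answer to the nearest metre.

45 m

Observed coordinate differences: Δφ = -0.00407°, Δλ = -0.00314°.
Converting to metres (1° lat = 111195 m, cos φ = 0.856888): observed ΔN = -452.6 m, observed ΔE = -299.2 m.
Subtracting the expected shift leaves a residual of -452.6 − (-476.9) = 24.3 m north and -299.2 − (-261.2) = -38.0 m east.
Residual distance = √(24.3² + (-38.0)²) = 45.1 m.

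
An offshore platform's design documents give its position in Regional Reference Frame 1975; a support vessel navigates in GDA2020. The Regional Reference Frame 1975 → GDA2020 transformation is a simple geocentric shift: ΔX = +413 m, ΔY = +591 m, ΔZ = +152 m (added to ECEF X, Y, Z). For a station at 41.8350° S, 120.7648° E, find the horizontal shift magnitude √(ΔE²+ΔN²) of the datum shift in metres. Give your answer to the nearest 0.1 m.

The local east axis at (φ, λ) is (−sin λ, cos λ, 0), so ΔE = −sin(120.7648°)·413 + cos(120.7648°)·591 = -657.19 m.
The local north axis is (−sin φ cos λ, −sin φ sin λ, cos φ), giving ΔN = -140.905 + 338.717 + 113.250 = 311.06 m.
Horizontal magnitude = √(ΔE² + ΔN²) = √((-657.19)² + 311.06²) = 727.09 m.

727.1 m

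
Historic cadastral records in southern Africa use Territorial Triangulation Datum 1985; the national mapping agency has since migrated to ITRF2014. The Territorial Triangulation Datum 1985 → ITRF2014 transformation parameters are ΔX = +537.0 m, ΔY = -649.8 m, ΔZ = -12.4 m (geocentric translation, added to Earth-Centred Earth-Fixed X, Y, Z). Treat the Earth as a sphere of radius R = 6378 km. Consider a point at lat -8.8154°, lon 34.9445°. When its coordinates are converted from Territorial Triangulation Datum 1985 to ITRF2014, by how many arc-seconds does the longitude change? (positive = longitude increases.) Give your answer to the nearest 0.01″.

Δλ = -27.50″

sin φ = -0.153251, cos φ = 0.988187, sin λ = 0.572783, cos λ = 0.819707.
East component: ΔE = −sin λ·ΔX + cos λ·ΔY = −(0.572783)(537.0) + (0.819707)(-649.8) = -840.23 m.
1° of latitude spans πR/180 = 111317 m; at latitude φ, 1° of longitude spans that × cos φ = 110002.1 m, so Δλ = -840.23 / 110002.1 × 3600 = -27.498″.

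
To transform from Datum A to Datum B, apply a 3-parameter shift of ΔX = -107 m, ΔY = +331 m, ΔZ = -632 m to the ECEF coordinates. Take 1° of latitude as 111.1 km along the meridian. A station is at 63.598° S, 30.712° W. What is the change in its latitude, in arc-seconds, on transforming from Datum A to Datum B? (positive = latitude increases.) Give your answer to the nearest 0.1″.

Δφ = -16.7″

sin φ = -0.895696, cos φ = 0.444666, sin λ = -0.510723, cos λ = 0.859745.
North component: ΔN = −sin φ cos λ·ΔX − sin φ sin λ·ΔY + cos φ·ΔZ = −(-0.895696)(0.859745)(-107) − (-0.895696)(-0.510723)(331) + (0.444666)(-632) = -514.84 m.
1° of latitude spans 111100 m, so Δφ = -514.84 / 111100 × 3600 = -16.683″.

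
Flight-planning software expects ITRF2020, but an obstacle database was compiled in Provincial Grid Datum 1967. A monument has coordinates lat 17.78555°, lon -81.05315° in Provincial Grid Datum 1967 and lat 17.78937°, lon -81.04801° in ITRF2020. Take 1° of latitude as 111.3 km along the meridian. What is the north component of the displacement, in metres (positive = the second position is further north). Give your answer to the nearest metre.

Δφ = 17.78937° − 17.78555° = +0.00382°; Δλ = -81.04801° − -81.05315° = +0.00514°.
ΔN = Δφ × 111300 = 425.2 m; ΔE = Δλ × 111300 × cos(17.78555°) = +0.00514 × 111300 × 0.952206 = 544.7 m.

ΔN = 425 m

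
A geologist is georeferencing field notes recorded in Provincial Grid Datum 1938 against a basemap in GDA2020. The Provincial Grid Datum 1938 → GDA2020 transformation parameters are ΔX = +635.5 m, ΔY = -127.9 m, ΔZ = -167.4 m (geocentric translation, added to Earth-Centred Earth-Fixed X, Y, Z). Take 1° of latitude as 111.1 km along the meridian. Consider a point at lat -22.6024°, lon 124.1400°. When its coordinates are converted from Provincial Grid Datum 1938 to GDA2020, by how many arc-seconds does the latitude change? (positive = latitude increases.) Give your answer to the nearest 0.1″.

sin φ = -0.384334, cos φ = 0.923194, sin λ = 0.827669, cos λ = -0.561217.
North component: ΔN = −sin φ cos λ·ΔX − sin φ sin λ·ΔY + cos φ·ΔZ = −(-0.384334)(-0.561217)(635.5) − (-0.384334)(0.827669)(-127.9) + (0.923194)(-167.4) = -332.30 m.
1° of latitude spans 111100 m, so Δφ = -332.30 / 111100 × 3600 = -10.768″.

Δφ = -10.8″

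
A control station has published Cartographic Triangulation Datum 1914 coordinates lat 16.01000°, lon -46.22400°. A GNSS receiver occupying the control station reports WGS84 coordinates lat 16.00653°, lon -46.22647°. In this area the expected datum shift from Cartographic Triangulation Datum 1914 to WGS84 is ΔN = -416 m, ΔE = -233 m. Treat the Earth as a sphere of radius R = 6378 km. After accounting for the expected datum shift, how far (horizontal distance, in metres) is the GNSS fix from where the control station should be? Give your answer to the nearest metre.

43 m

Observed coordinate differences: Δφ = -0.00347°, Δλ = -0.00247°.
Converting to metres (1° lat = 111317 m, cos φ = 0.961214): observed ΔN = -386.3 m, observed ΔE = -264.3 m.
Subtracting the expected shift leaves a residual of -386.3 − (-416) = 29.7 m north and -264.3 − (-233) = -31.3 m east.
Residual distance = √(29.7² + (-31.3)²) = 43.2 m.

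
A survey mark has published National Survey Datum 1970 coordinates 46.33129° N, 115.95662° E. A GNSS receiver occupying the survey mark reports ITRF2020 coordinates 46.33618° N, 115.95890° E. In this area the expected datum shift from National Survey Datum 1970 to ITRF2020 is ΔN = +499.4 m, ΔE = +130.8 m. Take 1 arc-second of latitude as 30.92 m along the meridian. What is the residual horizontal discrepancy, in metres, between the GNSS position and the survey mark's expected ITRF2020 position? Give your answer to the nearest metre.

63 m

Observed coordinate differences: Δφ = +0.00489°, Δλ = +0.00228°.
Converting to metres (1° lat = 111312 m, cos φ = 0.690487): observed ΔN = 544.3 m, observed ΔE = 175.2 m.
Subtracting the expected shift leaves a residual of 544.3 − (499.4) = 44.9 m north and 175.2 − (130.8) = 44.4 m east.
Residual distance = √(44.9² + 44.4²) = 63.2 m.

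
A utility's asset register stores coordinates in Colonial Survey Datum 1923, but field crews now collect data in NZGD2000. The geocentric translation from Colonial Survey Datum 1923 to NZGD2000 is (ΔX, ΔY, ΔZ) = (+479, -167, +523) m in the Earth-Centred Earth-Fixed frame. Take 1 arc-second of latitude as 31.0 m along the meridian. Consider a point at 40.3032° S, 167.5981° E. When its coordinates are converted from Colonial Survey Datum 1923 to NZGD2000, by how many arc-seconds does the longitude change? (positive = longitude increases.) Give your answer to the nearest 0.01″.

Δλ = 2.55″

sin φ = -0.646832, cos φ = 0.762632, sin λ = 0.214768, cos λ = -0.976665.
East component: ΔE = −sin λ·ΔX + cos λ·ΔY = −(0.214768)(479) + (-0.976665)(-167) = 60.23 m.
1° of latitude spans 3600 × 31.00 = 111600 m; at latitude φ, 1° of longitude spans that × cos φ = 85109.8 m, so Δλ = 60.23 / 85109.8 × 3600 = 2.548″.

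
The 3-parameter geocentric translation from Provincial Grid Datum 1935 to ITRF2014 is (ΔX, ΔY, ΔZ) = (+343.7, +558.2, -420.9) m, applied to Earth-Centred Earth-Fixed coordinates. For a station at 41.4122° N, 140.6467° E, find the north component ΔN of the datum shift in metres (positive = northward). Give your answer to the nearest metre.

At φ = 41.4122°, λ = 140.6467°: sin φ = 0.661472, cos φ = 0.749970, sin λ = 0.634100, cos λ = -0.773251.
ΔN = −sin φ cos λ·ΔX − sin φ sin λ·ΔY + cos φ·ΔZ = −(0.661472)(-0.773251)(343.7) − (0.661472)(0.634100)(558.2) + (0.749970)(-420.9) = -374.00 m.

ΔN = -374 m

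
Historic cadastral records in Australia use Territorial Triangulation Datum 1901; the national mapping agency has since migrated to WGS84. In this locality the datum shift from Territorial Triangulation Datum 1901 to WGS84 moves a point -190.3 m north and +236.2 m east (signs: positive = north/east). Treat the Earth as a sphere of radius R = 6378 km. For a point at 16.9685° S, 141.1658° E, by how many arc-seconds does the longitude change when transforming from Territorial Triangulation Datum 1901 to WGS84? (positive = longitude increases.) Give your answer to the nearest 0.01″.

At latitude -16.9685°, cos φ = 0.956465.
One radian of longitude at latitude φ spans R cos φ, so Δλ = ΔE / (R cos φ) = 236.2 / (6378000 × 0.956465) = 3.8719e-05 rad = 7.986″.

Δλ = 7.99″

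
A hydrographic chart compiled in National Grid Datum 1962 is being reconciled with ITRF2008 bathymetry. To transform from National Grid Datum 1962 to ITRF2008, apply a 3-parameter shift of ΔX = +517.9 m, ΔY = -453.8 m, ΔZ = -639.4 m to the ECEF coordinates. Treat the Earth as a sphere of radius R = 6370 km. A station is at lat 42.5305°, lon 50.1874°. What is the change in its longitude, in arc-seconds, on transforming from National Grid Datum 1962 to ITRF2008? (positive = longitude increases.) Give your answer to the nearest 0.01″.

sin φ = 0.675983, cos φ = 0.736918, sin λ = 0.768143, cos λ = 0.640279.
East component: ΔE = −sin λ·ΔX + cos λ·ΔY = −(0.768143)(517.9) + (0.640279)(-453.8) = -688.38 m.
1° of latitude spans πR/180 = 111177 m; at latitude φ, 1° of longitude spans that × cos φ = 81928.6 m, so Δλ = -688.38 / 81928.6 × 3600 = -30.248″.

Δλ = -30.25″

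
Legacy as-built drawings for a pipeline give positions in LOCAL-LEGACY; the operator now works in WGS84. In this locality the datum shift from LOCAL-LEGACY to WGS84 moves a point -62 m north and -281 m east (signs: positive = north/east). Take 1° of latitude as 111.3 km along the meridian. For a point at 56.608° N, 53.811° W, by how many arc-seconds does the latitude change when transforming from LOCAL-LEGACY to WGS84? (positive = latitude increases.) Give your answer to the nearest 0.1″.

1° of latitude = 111.3 km, so Δφ = -62.0 / 111300 = -0.0005571° = -2.005″.

Δφ = -2.0″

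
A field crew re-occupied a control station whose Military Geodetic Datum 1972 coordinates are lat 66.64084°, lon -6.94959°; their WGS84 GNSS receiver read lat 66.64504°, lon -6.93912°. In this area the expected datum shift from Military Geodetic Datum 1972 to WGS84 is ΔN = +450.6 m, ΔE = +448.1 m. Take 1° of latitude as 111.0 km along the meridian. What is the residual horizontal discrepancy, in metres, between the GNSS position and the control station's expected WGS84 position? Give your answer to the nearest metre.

20 m

Observed coordinate differences: Δφ = +0.00420°, Δλ = +0.01047°.
Converting to metres (1° lat = 111000 m, cos φ = 0.396494): observed ΔN = 466.2 m, observed ΔE = 460.8 m.
Subtracting the expected shift leaves a residual of 466.2 − (450.6) = 15.6 m north and 460.8 − (448.1) = 12.7 m east.
Residual distance = √(15.6² + 12.7²) = 20.1 m.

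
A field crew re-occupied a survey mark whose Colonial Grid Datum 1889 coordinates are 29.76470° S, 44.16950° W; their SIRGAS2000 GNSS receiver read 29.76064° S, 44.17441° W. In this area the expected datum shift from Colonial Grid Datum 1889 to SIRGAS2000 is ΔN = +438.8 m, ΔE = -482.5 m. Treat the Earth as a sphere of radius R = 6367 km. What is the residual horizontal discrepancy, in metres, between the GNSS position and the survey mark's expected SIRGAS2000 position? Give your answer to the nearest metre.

Observed coordinate differences: Δφ = +0.00406°, Δλ = -0.00491°.
Converting to metres (1° lat = 111125 m, cos φ = 0.868071): observed ΔN = 451.2 m, observed ΔE = -473.6 m.
Subtracting the expected shift leaves a residual of 451.2 − (438.8) = 12.4 m north and -473.6 − (-482.5) = 8.9 m east.
Residual distance = √(12.4² + 8.9²) = 15.2 m.

15 m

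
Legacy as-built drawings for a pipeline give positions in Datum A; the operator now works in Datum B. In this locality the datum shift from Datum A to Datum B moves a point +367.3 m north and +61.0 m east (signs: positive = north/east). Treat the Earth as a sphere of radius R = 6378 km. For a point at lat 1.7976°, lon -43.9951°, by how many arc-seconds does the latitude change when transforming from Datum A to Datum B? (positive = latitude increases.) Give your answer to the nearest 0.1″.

On a sphere of radius R, 1 rad of latitude = R, so Δφ = ΔN / R = 367.3 / 6378000 = 5.7589e-05 rad = 11.878″.

Δφ = 11.9″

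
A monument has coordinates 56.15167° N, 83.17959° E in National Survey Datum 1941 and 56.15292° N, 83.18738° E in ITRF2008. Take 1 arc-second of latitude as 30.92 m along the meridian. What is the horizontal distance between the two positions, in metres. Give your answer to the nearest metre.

Δφ = 56.15292° − 56.15167° = +0.00125°; Δλ = 83.18738° − 83.17959° = +0.00779°.
1° of latitude = 3600 × 30.92 = 111312 m.
ΔN = Δφ × 111312 = 139.1 m; ΔE = Δλ × 111312 × cos(56.15167°) = +0.00779 × 111312 × 0.556996 = 483.0 m.
Distance = √(ΔE² + ΔN²) = √(483.0² + 139.1²) = 502.6 m.

503 m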